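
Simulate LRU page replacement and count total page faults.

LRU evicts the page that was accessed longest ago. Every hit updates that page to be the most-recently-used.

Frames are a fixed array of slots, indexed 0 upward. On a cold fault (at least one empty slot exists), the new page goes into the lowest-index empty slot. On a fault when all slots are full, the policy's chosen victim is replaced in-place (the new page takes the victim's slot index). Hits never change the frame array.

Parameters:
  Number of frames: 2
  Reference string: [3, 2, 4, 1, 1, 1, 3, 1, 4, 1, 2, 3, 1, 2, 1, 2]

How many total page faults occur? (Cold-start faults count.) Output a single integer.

Answer: 10

Derivation:
Step 0: ref 3 → FAULT, frames=[3,-]
Step 1: ref 2 → FAULT, frames=[3,2]
Step 2: ref 4 → FAULT (evict 3), frames=[4,2]
Step 3: ref 1 → FAULT (evict 2), frames=[4,1]
Step 4: ref 1 → HIT, frames=[4,1]
Step 5: ref 1 → HIT, frames=[4,1]
Step 6: ref 3 → FAULT (evict 4), frames=[3,1]
Step 7: ref 1 → HIT, frames=[3,1]
Step 8: ref 4 → FAULT (evict 3), frames=[4,1]
Step 9: ref 1 → HIT, frames=[4,1]
Step 10: ref 2 → FAULT (evict 4), frames=[2,1]
Step 11: ref 3 → FAULT (evict 1), frames=[2,3]
Step 12: ref 1 → FAULT (evict 2), frames=[1,3]
Step 13: ref 2 → FAULT (evict 3), frames=[1,2]
Step 14: ref 1 → HIT, frames=[1,2]
Step 15: ref 2 → HIT, frames=[1,2]
Total faults: 10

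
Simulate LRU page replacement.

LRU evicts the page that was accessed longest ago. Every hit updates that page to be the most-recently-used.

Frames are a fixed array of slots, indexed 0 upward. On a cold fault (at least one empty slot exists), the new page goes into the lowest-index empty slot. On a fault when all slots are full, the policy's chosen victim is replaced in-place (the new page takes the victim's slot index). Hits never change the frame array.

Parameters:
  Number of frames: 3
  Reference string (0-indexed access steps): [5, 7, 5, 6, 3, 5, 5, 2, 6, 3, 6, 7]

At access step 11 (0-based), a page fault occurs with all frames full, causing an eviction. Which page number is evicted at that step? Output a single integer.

Step 0: ref 5 -> FAULT, frames=[5,-,-]
Step 1: ref 7 -> FAULT, frames=[5,7,-]
Step 2: ref 5 -> HIT, frames=[5,7,-]
Step 3: ref 6 -> FAULT, frames=[5,7,6]
Step 4: ref 3 -> FAULT, evict 7, frames=[5,3,6]
Step 5: ref 5 -> HIT, frames=[5,3,6]
Step 6: ref 5 -> HIT, frames=[5,3,6]
Step 7: ref 2 -> FAULT, evict 6, frames=[5,3,2]
Step 8: ref 6 -> FAULT, evict 3, frames=[5,6,2]
Step 9: ref 3 -> FAULT, evict 5, frames=[3,6,2]
Step 10: ref 6 -> HIT, frames=[3,6,2]
Step 11: ref 7 -> FAULT, evict 2, frames=[3,6,7]
At step 11: evicted page 2

Answer: 2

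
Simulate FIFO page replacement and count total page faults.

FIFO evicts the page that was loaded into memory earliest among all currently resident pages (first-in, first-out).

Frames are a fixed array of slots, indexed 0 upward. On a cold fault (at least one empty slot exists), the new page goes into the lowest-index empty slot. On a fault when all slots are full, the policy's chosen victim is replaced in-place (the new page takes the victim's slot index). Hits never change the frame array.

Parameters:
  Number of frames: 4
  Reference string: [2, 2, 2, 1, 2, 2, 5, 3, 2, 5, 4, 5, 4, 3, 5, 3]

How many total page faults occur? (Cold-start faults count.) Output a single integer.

Answer: 5

Derivation:
Step 0: ref 2 → FAULT, frames=[2,-,-,-]
Step 1: ref 2 → HIT, frames=[2,-,-,-]
Step 2: ref 2 → HIT, frames=[2,-,-,-]
Step 3: ref 1 → FAULT, frames=[2,1,-,-]
Step 4: ref 2 → HIT, frames=[2,1,-,-]
Step 5: ref 2 → HIT, frames=[2,1,-,-]
Step 6: ref 5 → FAULT, frames=[2,1,5,-]
Step 7: ref 3 → FAULT, frames=[2,1,5,3]
Step 8: ref 2 → HIT, frames=[2,1,5,3]
Step 9: ref 5 → HIT, frames=[2,1,5,3]
Step 10: ref 4 → FAULT (evict 2), frames=[4,1,5,3]
Step 11: ref 5 → HIT, frames=[4,1,5,3]
Step 12: ref 4 → HIT, frames=[4,1,5,3]
Step 13: ref 3 → HIT, frames=[4,1,5,3]
Step 14: ref 5 → HIT, frames=[4,1,5,3]
Step 15: ref 3 → HIT, frames=[4,1,5,3]
Total faults: 5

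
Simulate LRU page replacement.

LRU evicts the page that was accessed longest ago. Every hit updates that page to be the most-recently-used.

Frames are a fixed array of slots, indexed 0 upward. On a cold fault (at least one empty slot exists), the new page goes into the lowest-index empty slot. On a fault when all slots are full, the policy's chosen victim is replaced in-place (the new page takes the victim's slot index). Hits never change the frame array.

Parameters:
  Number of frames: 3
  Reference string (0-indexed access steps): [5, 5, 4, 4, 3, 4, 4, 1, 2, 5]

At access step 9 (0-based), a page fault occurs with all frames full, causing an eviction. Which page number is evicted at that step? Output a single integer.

Step 0: ref 5 -> FAULT, frames=[5,-,-]
Step 1: ref 5 -> HIT, frames=[5,-,-]
Step 2: ref 4 -> FAULT, frames=[5,4,-]
Step 3: ref 4 -> HIT, frames=[5,4,-]
Step 4: ref 3 -> FAULT, frames=[5,4,3]
Step 5: ref 4 -> HIT, frames=[5,4,3]
Step 6: ref 4 -> HIT, frames=[5,4,3]
Step 7: ref 1 -> FAULT, evict 5, frames=[1,4,3]
Step 8: ref 2 -> FAULT, evict 3, frames=[1,4,2]
Step 9: ref 5 -> FAULT, evict 4, frames=[1,5,2]
At step 9: evicted page 4

Answer: 4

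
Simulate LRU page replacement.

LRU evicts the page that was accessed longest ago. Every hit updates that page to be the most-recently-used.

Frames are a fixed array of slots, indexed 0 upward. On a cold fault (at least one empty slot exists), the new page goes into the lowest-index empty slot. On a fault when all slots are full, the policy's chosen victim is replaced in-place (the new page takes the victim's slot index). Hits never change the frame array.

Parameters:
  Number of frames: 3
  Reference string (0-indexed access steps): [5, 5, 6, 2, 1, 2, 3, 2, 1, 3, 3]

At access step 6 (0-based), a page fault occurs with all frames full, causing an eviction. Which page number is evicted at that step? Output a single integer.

Answer: 6

Derivation:
Step 0: ref 5 -> FAULT, frames=[5,-,-]
Step 1: ref 5 -> HIT, frames=[5,-,-]
Step 2: ref 6 -> FAULT, frames=[5,6,-]
Step 3: ref 2 -> FAULT, frames=[5,6,2]
Step 4: ref 1 -> FAULT, evict 5, frames=[1,6,2]
Step 5: ref 2 -> HIT, frames=[1,6,2]
Step 6: ref 3 -> FAULT, evict 6, frames=[1,3,2]
At step 6: evicted page 6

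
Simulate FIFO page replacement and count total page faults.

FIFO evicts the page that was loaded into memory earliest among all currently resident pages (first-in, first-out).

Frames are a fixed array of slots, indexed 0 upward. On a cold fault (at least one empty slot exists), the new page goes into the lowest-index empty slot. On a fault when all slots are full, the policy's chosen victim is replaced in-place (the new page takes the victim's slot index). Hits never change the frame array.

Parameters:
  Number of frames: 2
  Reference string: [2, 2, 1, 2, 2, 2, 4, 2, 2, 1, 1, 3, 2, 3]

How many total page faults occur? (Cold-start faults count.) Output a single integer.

Answer: 7

Derivation:
Step 0: ref 2 → FAULT, frames=[2,-]
Step 1: ref 2 → HIT, frames=[2,-]
Step 2: ref 1 → FAULT, frames=[2,1]
Step 3: ref 2 → HIT, frames=[2,1]
Step 4: ref 2 → HIT, frames=[2,1]
Step 5: ref 2 → HIT, frames=[2,1]
Step 6: ref 4 → FAULT (evict 2), frames=[4,1]
Step 7: ref 2 → FAULT (evict 1), frames=[4,2]
Step 8: ref 2 → HIT, frames=[4,2]
Step 9: ref 1 → FAULT (evict 4), frames=[1,2]
Step 10: ref 1 → HIT, frames=[1,2]
Step 11: ref 3 → FAULT (evict 2), frames=[1,3]
Step 12: ref 2 → FAULT (evict 1), frames=[2,3]
Step 13: ref 3 → HIT, frames=[2,3]
Total faults: 7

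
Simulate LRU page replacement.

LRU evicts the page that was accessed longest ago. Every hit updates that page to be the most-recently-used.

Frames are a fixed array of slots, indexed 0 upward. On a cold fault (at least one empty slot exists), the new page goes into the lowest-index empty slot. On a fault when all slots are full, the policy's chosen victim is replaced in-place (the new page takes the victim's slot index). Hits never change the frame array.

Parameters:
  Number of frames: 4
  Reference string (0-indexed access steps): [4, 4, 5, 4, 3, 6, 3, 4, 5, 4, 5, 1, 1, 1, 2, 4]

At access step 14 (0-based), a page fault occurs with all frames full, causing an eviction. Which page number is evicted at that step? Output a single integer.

Step 0: ref 4 -> FAULT, frames=[4,-,-,-]
Step 1: ref 4 -> HIT, frames=[4,-,-,-]
Step 2: ref 5 -> FAULT, frames=[4,5,-,-]
Step 3: ref 4 -> HIT, frames=[4,5,-,-]
Step 4: ref 3 -> FAULT, frames=[4,5,3,-]
Step 5: ref 6 -> FAULT, frames=[4,5,3,6]
Step 6: ref 3 -> HIT, frames=[4,5,3,6]
Step 7: ref 4 -> HIT, frames=[4,5,3,6]
Step 8: ref 5 -> HIT, frames=[4,5,3,6]
Step 9: ref 4 -> HIT, frames=[4,5,3,6]
Step 10: ref 5 -> HIT, frames=[4,5,3,6]
Step 11: ref 1 -> FAULT, evict 6, frames=[4,5,3,1]
Step 12: ref 1 -> HIT, frames=[4,5,3,1]
Step 13: ref 1 -> HIT, frames=[4,5,3,1]
Step 14: ref 2 -> FAULT, evict 3, frames=[4,5,2,1]
At step 14: evicted page 3

Answer: 3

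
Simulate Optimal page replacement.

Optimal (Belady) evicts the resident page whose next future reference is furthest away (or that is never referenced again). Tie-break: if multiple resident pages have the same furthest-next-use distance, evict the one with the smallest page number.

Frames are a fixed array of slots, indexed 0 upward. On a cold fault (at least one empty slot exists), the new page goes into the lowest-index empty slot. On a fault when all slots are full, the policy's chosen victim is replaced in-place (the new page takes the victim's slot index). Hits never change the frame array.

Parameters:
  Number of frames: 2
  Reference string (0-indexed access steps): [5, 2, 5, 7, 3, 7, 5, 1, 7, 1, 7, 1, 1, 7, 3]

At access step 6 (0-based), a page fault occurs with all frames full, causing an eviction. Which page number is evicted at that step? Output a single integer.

Step 0: ref 5 -> FAULT, frames=[5,-]
Step 1: ref 2 -> FAULT, frames=[5,2]
Step 2: ref 5 -> HIT, frames=[5,2]
Step 3: ref 7 -> FAULT, evict 2, frames=[5,7]
Step 4: ref 3 -> FAULT, evict 5, frames=[3,7]
Step 5: ref 7 -> HIT, frames=[3,7]
Step 6: ref 5 -> FAULT, evict 3, frames=[5,7]
At step 6: evicted page 3

Answer: 3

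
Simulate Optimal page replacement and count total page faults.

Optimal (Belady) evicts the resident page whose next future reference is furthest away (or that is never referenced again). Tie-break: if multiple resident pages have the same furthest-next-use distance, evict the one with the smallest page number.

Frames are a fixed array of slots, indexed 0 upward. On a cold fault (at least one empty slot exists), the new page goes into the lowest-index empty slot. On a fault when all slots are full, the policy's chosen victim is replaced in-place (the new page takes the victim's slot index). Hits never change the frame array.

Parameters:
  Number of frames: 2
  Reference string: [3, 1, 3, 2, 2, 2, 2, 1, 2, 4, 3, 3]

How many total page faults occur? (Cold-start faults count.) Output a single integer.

Step 0: ref 3 → FAULT, frames=[3,-]
Step 1: ref 1 → FAULT, frames=[3,1]
Step 2: ref 3 → HIT, frames=[3,1]
Step 3: ref 2 → FAULT (evict 3), frames=[2,1]
Step 4: ref 2 → HIT, frames=[2,1]
Step 5: ref 2 → HIT, frames=[2,1]
Step 6: ref 2 → HIT, frames=[2,1]
Step 7: ref 1 → HIT, frames=[2,1]
Step 8: ref 2 → HIT, frames=[2,1]
Step 9: ref 4 → FAULT (evict 1), frames=[2,4]
Step 10: ref 3 → FAULT (evict 2), frames=[3,4]
Step 11: ref 3 → HIT, frames=[3,4]
Total faults: 5

Answer: 5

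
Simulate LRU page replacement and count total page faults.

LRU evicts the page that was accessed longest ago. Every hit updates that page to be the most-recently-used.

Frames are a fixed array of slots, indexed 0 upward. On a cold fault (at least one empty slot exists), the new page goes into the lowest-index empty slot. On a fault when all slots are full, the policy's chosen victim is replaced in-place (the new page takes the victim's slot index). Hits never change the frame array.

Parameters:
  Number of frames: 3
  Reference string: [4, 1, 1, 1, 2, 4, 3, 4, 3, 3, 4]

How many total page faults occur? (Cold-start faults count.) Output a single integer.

Step 0: ref 4 → FAULT, frames=[4,-,-]
Step 1: ref 1 → FAULT, frames=[4,1,-]
Step 2: ref 1 → HIT, frames=[4,1,-]
Step 3: ref 1 → HIT, frames=[4,1,-]
Step 4: ref 2 → FAULT, frames=[4,1,2]
Step 5: ref 4 → HIT, frames=[4,1,2]
Step 6: ref 3 → FAULT (evict 1), frames=[4,3,2]
Step 7: ref 4 → HIT, frames=[4,3,2]
Step 8: ref 3 → HIT, frames=[4,3,2]
Step 9: ref 3 → HIT, frames=[4,3,2]
Step 10: ref 4 → HIT, frames=[4,3,2]
Total faults: 4

Answer: 4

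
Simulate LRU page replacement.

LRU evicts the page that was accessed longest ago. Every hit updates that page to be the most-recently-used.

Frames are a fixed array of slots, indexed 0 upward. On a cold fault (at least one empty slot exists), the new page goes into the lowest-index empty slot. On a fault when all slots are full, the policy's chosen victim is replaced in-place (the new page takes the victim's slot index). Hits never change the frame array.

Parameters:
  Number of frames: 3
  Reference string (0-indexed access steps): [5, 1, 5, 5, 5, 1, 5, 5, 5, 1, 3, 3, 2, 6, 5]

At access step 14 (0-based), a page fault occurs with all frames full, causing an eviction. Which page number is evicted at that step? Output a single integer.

Step 0: ref 5 -> FAULT, frames=[5,-,-]
Step 1: ref 1 -> FAULT, frames=[5,1,-]
Step 2: ref 5 -> HIT, frames=[5,1,-]
Step 3: ref 5 -> HIT, frames=[5,1,-]
Step 4: ref 5 -> HIT, frames=[5,1,-]
Step 5: ref 1 -> HIT, frames=[5,1,-]
Step 6: ref 5 -> HIT, frames=[5,1,-]
Step 7: ref 5 -> HIT, frames=[5,1,-]
Step 8: ref 5 -> HIT, frames=[5,1,-]
Step 9: ref 1 -> HIT, frames=[5,1,-]
Step 10: ref 3 -> FAULT, frames=[5,1,3]
Step 11: ref 3 -> HIT, frames=[5,1,3]
Step 12: ref 2 -> FAULT, evict 5, frames=[2,1,3]
Step 13: ref 6 -> FAULT, evict 1, frames=[2,6,3]
Step 14: ref 5 -> FAULT, evict 3, frames=[2,6,5]
At step 14: evicted page 3

Answer: 3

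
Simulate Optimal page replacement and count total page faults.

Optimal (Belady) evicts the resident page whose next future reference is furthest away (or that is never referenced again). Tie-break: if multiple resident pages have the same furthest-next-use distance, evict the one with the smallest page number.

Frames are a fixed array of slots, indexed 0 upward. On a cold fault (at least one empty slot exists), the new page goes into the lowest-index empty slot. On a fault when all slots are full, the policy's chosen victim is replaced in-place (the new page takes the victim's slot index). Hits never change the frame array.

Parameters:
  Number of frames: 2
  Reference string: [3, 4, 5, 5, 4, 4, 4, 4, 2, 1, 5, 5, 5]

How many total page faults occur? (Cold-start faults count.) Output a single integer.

Step 0: ref 3 → FAULT, frames=[3,-]
Step 1: ref 4 → FAULT, frames=[3,4]
Step 2: ref 5 → FAULT (evict 3), frames=[5,4]
Step 3: ref 5 → HIT, frames=[5,4]
Step 4: ref 4 → HIT, frames=[5,4]
Step 5: ref 4 → HIT, frames=[5,4]
Step 6: ref 4 → HIT, frames=[5,4]
Step 7: ref 4 → HIT, frames=[5,4]
Step 8: ref 2 → FAULT (evict 4), frames=[5,2]
Step 9: ref 1 → FAULT (evict 2), frames=[5,1]
Step 10: ref 5 → HIT, frames=[5,1]
Step 11: ref 5 → HIT, frames=[5,1]
Step 12: ref 5 → HIT, frames=[5,1]
Total faults: 5

Answer: 5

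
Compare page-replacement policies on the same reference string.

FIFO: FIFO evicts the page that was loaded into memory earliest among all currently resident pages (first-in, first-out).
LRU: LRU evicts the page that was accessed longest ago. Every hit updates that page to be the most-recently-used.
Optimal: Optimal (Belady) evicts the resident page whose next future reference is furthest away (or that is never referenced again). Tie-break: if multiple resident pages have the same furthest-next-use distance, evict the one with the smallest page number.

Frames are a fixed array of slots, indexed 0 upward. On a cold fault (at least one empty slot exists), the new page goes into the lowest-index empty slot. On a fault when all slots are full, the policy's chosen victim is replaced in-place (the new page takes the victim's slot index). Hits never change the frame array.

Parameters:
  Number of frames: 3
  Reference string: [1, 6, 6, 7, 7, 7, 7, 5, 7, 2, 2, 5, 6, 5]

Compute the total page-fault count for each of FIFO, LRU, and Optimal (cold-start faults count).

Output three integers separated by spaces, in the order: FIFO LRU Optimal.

--- FIFO ---
  step 0: ref 1 -> FAULT, frames=[1,-,-] (faults so far: 1)
  step 1: ref 6 -> FAULT, frames=[1,6,-] (faults so far: 2)
  step 2: ref 6 -> HIT, frames=[1,6,-] (faults so far: 2)
  step 3: ref 7 -> FAULT, frames=[1,6,7] (faults so far: 3)
  step 4: ref 7 -> HIT, frames=[1,6,7] (faults so far: 3)
  step 5: ref 7 -> HIT, frames=[1,6,7] (faults so far: 3)
  step 6: ref 7 -> HIT, frames=[1,6,7] (faults so far: 3)
  step 7: ref 5 -> FAULT, evict 1, frames=[5,6,7] (faults so far: 4)
  step 8: ref 7 -> HIT, frames=[5,6,7] (faults so far: 4)
  step 9: ref 2 -> FAULT, evict 6, frames=[5,2,7] (faults so far: 5)
  step 10: ref 2 -> HIT, frames=[5,2,7] (faults so far: 5)
  step 11: ref 5 -> HIT, frames=[5,2,7] (faults so far: 5)
  step 12: ref 6 -> FAULT, evict 7, frames=[5,2,6] (faults so far: 6)
  step 13: ref 5 -> HIT, frames=[5,2,6] (faults so far: 6)
  FIFO total faults: 6
--- LRU ---
  step 0: ref 1 -> FAULT, frames=[1,-,-] (faults so far: 1)
  step 1: ref 6 -> FAULT, frames=[1,6,-] (faults so far: 2)
  step 2: ref 6 -> HIT, frames=[1,6,-] (faults so far: 2)
  step 3: ref 7 -> FAULT, frames=[1,6,7] (faults so far: 3)
  step 4: ref 7 -> HIT, frames=[1,6,7] (faults so far: 3)
  step 5: ref 7 -> HIT, frames=[1,6,7] (faults so far: 3)
  step 6: ref 7 -> HIT, frames=[1,6,7] (faults so far: 3)
  step 7: ref 5 -> FAULT, evict 1, frames=[5,6,7] (faults so far: 4)
  step 8: ref 7 -> HIT, frames=[5,6,7] (faults so far: 4)
  step 9: ref 2 -> FAULT, evict 6, frames=[5,2,7] (faults so far: 5)
  step 10: ref 2 -> HIT, frames=[5,2,7] (faults so far: 5)
  step 11: ref 5 -> HIT, frames=[5,2,7] (faults so far: 5)
  step 12: ref 6 -> FAULT, evict 7, frames=[5,2,6] (faults so far: 6)
  step 13: ref 5 -> HIT, frames=[5,2,6] (faults so far: 6)
  LRU total faults: 6
--- Optimal ---
  step 0: ref 1 -> FAULT, frames=[1,-,-] (faults so far: 1)
  step 1: ref 6 -> FAULT, frames=[1,6,-] (faults so far: 2)
  step 2: ref 6 -> HIT, frames=[1,6,-] (faults so far: 2)
  step 3: ref 7 -> FAULT, frames=[1,6,7] (faults so far: 3)
  step 4: ref 7 -> HIT, frames=[1,6,7] (faults so far: 3)
  step 5: ref 7 -> HIT, frames=[1,6,7] (faults so far: 3)
  step 6: ref 7 -> HIT, frames=[1,6,7] (faults so far: 3)
  step 7: ref 5 -> FAULT, evict 1, frames=[5,6,7] (faults so far: 4)
  step 8: ref 7 -> HIT, frames=[5,6,7] (faults so far: 4)
  step 9: ref 2 -> FAULT, evict 7, frames=[5,6,2] (faults so far: 5)
  step 10: ref 2 -> HIT, frames=[5,6,2] (faults so far: 5)
  step 11: ref 5 -> HIT, frames=[5,6,2] (faults so far: 5)
  step 12: ref 6 -> HIT, frames=[5,6,2] (faults so far: 5)
  step 13: ref 5 -> HIT, frames=[5,6,2] (faults so far: 5)
  Optimal total faults: 5

Answer: 6 6 5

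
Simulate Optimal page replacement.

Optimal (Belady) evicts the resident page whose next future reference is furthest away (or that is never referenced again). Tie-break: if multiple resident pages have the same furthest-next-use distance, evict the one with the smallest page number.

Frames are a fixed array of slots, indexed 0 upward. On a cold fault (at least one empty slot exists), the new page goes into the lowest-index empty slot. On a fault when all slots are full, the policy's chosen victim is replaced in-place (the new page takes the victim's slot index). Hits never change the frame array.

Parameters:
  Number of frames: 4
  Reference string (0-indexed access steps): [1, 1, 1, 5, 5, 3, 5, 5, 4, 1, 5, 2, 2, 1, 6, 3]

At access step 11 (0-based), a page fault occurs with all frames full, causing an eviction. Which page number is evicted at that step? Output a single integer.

Answer: 4

Derivation:
Step 0: ref 1 -> FAULT, frames=[1,-,-,-]
Step 1: ref 1 -> HIT, frames=[1,-,-,-]
Step 2: ref 1 -> HIT, frames=[1,-,-,-]
Step 3: ref 5 -> FAULT, frames=[1,5,-,-]
Step 4: ref 5 -> HIT, frames=[1,5,-,-]
Step 5: ref 3 -> FAULT, frames=[1,5,3,-]
Step 6: ref 5 -> HIT, frames=[1,5,3,-]
Step 7: ref 5 -> HIT, frames=[1,5,3,-]
Step 8: ref 4 -> FAULT, frames=[1,5,3,4]
Step 9: ref 1 -> HIT, frames=[1,5,3,4]
Step 10: ref 5 -> HIT, frames=[1,5,3,4]
Step 11: ref 2 -> FAULT, evict 4, frames=[1,5,3,2]
At step 11: evicted page 4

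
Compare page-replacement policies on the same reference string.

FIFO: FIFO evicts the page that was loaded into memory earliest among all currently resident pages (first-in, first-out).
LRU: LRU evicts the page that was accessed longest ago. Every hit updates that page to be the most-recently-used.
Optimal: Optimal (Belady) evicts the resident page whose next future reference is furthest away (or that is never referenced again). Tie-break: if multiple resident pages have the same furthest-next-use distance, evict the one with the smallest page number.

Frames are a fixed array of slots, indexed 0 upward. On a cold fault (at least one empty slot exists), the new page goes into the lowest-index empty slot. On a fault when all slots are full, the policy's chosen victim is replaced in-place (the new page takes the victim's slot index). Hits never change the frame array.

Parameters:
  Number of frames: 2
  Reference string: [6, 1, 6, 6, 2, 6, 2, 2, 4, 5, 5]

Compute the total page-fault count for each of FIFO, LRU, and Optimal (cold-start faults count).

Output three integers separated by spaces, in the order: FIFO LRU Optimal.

--- FIFO ---
  step 0: ref 6 -> FAULT, frames=[6,-] (faults so far: 1)
  step 1: ref 1 -> FAULT, frames=[6,1] (faults so far: 2)
  step 2: ref 6 -> HIT, frames=[6,1] (faults so far: 2)
  step 3: ref 6 -> HIT, frames=[6,1] (faults so far: 2)
  step 4: ref 2 -> FAULT, evict 6, frames=[2,1] (faults so far: 3)
  step 5: ref 6 -> FAULT, evict 1, frames=[2,6] (faults so far: 4)
  step 6: ref 2 -> HIT, frames=[2,6] (faults so far: 4)
  step 7: ref 2 -> HIT, frames=[2,6] (faults so far: 4)
  step 8: ref 4 -> FAULT, evict 2, frames=[4,6] (faults so far: 5)
  step 9: ref 5 -> FAULT, evict 6, frames=[4,5] (faults so far: 6)
  step 10: ref 5 -> HIT, frames=[4,5] (faults so far: 6)
  FIFO total faults: 6
--- LRU ---
  step 0: ref 6 -> FAULT, frames=[6,-] (faults so far: 1)
  step 1: ref 1 -> FAULT, frames=[6,1] (faults so far: 2)
  step 2: ref 6 -> HIT, frames=[6,1] (faults so far: 2)
  step 3: ref 6 -> HIT, frames=[6,1] (faults so far: 2)
  step 4: ref 2 -> FAULT, evict 1, frames=[6,2] (faults so far: 3)
  step 5: ref 6 -> HIT, frames=[6,2] (faults so far: 3)
  step 6: ref 2 -> HIT, frames=[6,2] (faults so far: 3)
  step 7: ref 2 -> HIT, frames=[6,2] (faults so far: 3)
  step 8: ref 4 -> FAULT, evict 6, frames=[4,2] (faults so far: 4)
  step 9: ref 5 -> FAULT, evict 2, frames=[4,5] (faults so far: 5)
  step 10: ref 5 -> HIT, frames=[4,5] (faults so far: 5)
  LRU total faults: 5
--- Optimal ---
  step 0: ref 6 -> FAULT, frames=[6,-] (faults so far: 1)
  step 1: ref 1 -> FAULT, frames=[6,1] (faults so far: 2)
  step 2: ref 6 -> HIT, frames=[6,1] (faults so far: 2)
  step 3: ref 6 -> HIT, frames=[6,1] (faults so far: 2)
  step 4: ref 2 -> FAULT, evict 1, frames=[6,2] (faults so far: 3)
  step 5: ref 6 -> HIT, frames=[6,2] (faults so far: 3)
  step 6: ref 2 -> HIT, frames=[6,2] (faults so far: 3)
  step 7: ref 2 -> HIT, frames=[6,2] (faults so far: 3)
  step 8: ref 4 -> FAULT, evict 2, frames=[6,4] (faults so far: 4)
  step 9: ref 5 -> FAULT, evict 4, frames=[6,5] (faults so far: 5)
  step 10: ref 5 -> HIT, frames=[6,5] (faults so far: 5)
  Optimal total faults: 5

Answer: 6 5 5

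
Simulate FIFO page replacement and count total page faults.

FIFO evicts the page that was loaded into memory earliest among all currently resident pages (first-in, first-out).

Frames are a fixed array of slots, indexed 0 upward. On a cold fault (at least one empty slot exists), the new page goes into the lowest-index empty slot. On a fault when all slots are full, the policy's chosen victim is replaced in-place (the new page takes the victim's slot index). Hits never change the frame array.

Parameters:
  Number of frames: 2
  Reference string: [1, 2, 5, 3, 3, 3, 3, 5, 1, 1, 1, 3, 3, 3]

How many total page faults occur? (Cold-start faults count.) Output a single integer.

Answer: 5

Derivation:
Step 0: ref 1 → FAULT, frames=[1,-]
Step 1: ref 2 → FAULT, frames=[1,2]
Step 2: ref 5 → FAULT (evict 1), frames=[5,2]
Step 3: ref 3 → FAULT (evict 2), frames=[5,3]
Step 4: ref 3 → HIT, frames=[5,3]
Step 5: ref 3 → HIT, frames=[5,3]
Step 6: ref 3 → HIT, frames=[5,3]
Step 7: ref 5 → HIT, frames=[5,3]
Step 8: ref 1 → FAULT (evict 5), frames=[1,3]
Step 9: ref 1 → HIT, frames=[1,3]
Step 10: ref 1 → HIT, frames=[1,3]
Step 11: ref 3 → HIT, frames=[1,3]
Step 12: ref 3 → HIT, frames=[1,3]
Step 13: ref 3 → HIT, frames=[1,3]
Total faults: 5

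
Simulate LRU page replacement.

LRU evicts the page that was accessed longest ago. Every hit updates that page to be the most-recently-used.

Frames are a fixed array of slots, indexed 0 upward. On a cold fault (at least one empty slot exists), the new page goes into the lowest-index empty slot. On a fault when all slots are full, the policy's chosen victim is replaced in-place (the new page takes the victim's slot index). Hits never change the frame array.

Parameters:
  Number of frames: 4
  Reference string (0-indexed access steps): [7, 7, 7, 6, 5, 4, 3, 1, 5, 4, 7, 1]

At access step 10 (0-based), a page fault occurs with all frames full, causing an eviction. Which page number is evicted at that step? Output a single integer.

Step 0: ref 7 -> FAULT, frames=[7,-,-,-]
Step 1: ref 7 -> HIT, frames=[7,-,-,-]
Step 2: ref 7 -> HIT, frames=[7,-,-,-]
Step 3: ref 6 -> FAULT, frames=[7,6,-,-]
Step 4: ref 5 -> FAULT, frames=[7,6,5,-]
Step 5: ref 4 -> FAULT, frames=[7,6,5,4]
Step 6: ref 3 -> FAULT, evict 7, frames=[3,6,5,4]
Step 7: ref 1 -> FAULT, evict 6, frames=[3,1,5,4]
Step 8: ref 5 -> HIT, frames=[3,1,5,4]
Step 9: ref 4 -> HIT, frames=[3,1,5,4]
Step 10: ref 7 -> FAULT, evict 3, frames=[7,1,5,4]
At step 10: evicted page 3

Answer: 3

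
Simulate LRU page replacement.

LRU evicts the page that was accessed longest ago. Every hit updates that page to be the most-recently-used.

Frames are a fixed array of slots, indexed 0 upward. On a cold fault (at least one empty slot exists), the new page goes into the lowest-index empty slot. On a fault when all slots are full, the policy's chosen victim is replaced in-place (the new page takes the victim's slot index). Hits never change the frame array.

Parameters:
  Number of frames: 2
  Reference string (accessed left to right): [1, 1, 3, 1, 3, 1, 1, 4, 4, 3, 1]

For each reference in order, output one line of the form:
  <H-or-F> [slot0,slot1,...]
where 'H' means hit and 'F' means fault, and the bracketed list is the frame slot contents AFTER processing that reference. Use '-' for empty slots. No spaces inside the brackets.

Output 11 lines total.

F [1,-]
H [1,-]
F [1,3]
H [1,3]
H [1,3]
H [1,3]
H [1,3]
F [1,4]
H [1,4]
F [3,4]
F [3,1]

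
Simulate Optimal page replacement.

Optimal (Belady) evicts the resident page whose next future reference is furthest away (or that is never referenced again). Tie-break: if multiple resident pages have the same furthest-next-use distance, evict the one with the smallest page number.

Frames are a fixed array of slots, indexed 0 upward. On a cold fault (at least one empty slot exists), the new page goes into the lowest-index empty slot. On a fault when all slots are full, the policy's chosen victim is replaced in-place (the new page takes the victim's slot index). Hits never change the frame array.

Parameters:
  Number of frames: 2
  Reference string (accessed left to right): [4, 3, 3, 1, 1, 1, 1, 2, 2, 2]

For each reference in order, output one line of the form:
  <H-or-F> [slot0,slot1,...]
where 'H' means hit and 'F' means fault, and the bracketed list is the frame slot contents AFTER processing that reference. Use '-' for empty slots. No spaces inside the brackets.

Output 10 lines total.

F [4,-]
F [4,3]
H [4,3]
F [4,1]
H [4,1]
H [4,1]
H [4,1]
F [4,2]
H [4,2]
H [4,2]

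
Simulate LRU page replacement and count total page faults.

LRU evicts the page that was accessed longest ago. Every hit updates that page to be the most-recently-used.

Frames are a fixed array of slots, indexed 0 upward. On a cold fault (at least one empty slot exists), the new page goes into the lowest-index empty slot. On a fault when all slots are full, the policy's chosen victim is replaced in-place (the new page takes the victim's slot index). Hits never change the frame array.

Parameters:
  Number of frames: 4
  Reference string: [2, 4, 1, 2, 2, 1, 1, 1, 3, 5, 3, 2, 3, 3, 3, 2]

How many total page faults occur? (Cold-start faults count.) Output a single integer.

Answer: 5

Derivation:
Step 0: ref 2 → FAULT, frames=[2,-,-,-]
Step 1: ref 4 → FAULT, frames=[2,4,-,-]
Step 2: ref 1 → FAULT, frames=[2,4,1,-]
Step 3: ref 2 → HIT, frames=[2,4,1,-]
Step 4: ref 2 → HIT, frames=[2,4,1,-]
Step 5: ref 1 → HIT, frames=[2,4,1,-]
Step 6: ref 1 → HIT, frames=[2,4,1,-]
Step 7: ref 1 → HIT, frames=[2,4,1,-]
Step 8: ref 3 → FAULT, frames=[2,4,1,3]
Step 9: ref 5 → FAULT (evict 4), frames=[2,5,1,3]
Step 10: ref 3 → HIT, frames=[2,5,1,3]
Step 11: ref 2 → HIT, frames=[2,5,1,3]
Step 12: ref 3 → HIT, frames=[2,5,1,3]
Step 13: ref 3 → HIT, frames=[2,5,1,3]
Step 14: ref 3 → HIT, frames=[2,5,1,3]
Step 15: ref 2 → HIT, frames=[2,5,1,3]
Total faults: 5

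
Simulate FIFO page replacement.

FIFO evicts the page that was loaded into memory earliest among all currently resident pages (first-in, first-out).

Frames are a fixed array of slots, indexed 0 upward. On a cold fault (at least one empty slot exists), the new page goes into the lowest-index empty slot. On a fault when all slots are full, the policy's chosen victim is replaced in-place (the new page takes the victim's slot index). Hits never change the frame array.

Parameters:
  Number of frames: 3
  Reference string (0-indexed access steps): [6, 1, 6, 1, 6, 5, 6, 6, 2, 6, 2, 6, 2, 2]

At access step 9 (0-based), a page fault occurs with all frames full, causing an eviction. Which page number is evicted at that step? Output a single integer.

Step 0: ref 6 -> FAULT, frames=[6,-,-]
Step 1: ref 1 -> FAULT, frames=[6,1,-]
Step 2: ref 6 -> HIT, frames=[6,1,-]
Step 3: ref 1 -> HIT, frames=[6,1,-]
Step 4: ref 6 -> HIT, frames=[6,1,-]
Step 5: ref 5 -> FAULT, frames=[6,1,5]
Step 6: ref 6 -> HIT, frames=[6,1,5]
Step 7: ref 6 -> HIT, frames=[6,1,5]
Step 8: ref 2 -> FAULT, evict 6, frames=[2,1,5]
Step 9: ref 6 -> FAULT, evict 1, frames=[2,6,5]
At step 9: evicted page 1

Answer: 1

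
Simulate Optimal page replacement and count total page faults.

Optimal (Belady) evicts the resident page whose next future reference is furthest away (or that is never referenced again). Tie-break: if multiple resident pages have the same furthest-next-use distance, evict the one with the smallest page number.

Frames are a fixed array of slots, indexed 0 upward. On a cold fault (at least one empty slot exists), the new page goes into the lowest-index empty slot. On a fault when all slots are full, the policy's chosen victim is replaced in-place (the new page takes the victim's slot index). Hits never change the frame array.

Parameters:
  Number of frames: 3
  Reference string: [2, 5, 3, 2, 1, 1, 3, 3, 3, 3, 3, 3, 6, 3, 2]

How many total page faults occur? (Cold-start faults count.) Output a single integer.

Answer: 5

Derivation:
Step 0: ref 2 → FAULT, frames=[2,-,-]
Step 1: ref 5 → FAULT, frames=[2,5,-]
Step 2: ref 3 → FAULT, frames=[2,5,3]
Step 3: ref 2 → HIT, frames=[2,5,3]
Step 4: ref 1 → FAULT (evict 5), frames=[2,1,3]
Step 5: ref 1 → HIT, frames=[2,1,3]
Step 6: ref 3 → HIT, frames=[2,1,3]
Step 7: ref 3 → HIT, frames=[2,1,3]
Step 8: ref 3 → HIT, frames=[2,1,3]
Step 9: ref 3 → HIT, frames=[2,1,3]
Step 10: ref 3 → HIT, frames=[2,1,3]
Step 11: ref 3 → HIT, frames=[2,1,3]
Step 12: ref 6 → FAULT (evict 1), frames=[2,6,3]
Step 13: ref 3 → HIT, frames=[2,6,3]
Step 14: ref 2 → HIT, frames=[2,6,3]
Total faults: 5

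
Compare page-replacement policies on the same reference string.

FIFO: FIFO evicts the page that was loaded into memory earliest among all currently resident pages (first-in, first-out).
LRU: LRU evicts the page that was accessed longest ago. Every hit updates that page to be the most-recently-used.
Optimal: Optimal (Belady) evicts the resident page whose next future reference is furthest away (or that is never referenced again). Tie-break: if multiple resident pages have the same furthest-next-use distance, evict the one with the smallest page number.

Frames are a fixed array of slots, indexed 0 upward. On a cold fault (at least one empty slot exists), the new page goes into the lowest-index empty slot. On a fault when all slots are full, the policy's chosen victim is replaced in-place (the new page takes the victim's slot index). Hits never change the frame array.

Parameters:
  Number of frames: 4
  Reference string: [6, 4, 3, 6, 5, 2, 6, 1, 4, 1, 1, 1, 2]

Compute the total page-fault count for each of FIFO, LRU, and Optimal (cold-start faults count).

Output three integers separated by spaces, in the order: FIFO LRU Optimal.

--- FIFO ---
  step 0: ref 6 -> FAULT, frames=[6,-,-,-] (faults so far: 1)
  step 1: ref 4 -> FAULT, frames=[6,4,-,-] (faults so far: 2)
  step 2: ref 3 -> FAULT, frames=[6,4,3,-] (faults so far: 3)
  step 3: ref 6 -> HIT, frames=[6,4,3,-] (faults so far: 3)
  step 4: ref 5 -> FAULT, frames=[6,4,3,5] (faults so far: 4)
  step 5: ref 2 -> FAULT, evict 6, frames=[2,4,3,5] (faults so far: 5)
  step 6: ref 6 -> FAULT, evict 4, frames=[2,6,3,5] (faults so far: 6)
  step 7: ref 1 -> FAULT, evict 3, frames=[2,6,1,5] (faults so far: 7)
  step 8: ref 4 -> FAULT, evict 5, frames=[2,6,1,4] (faults so far: 8)
  step 9: ref 1 -> HIT, frames=[2,6,1,4] (faults so far: 8)
  step 10: ref 1 -> HIT, frames=[2,6,1,4] (faults so far: 8)
  step 11: ref 1 -> HIT, frames=[2,6,1,4] (faults so far: 8)
  step 12: ref 2 -> HIT, frames=[2,6,1,4] (faults so far: 8)
  FIFO total faults: 8
--- LRU ---
  step 0: ref 6 -> FAULT, frames=[6,-,-,-] (faults so far: 1)
  step 1: ref 4 -> FAULT, frames=[6,4,-,-] (faults so far: 2)
  step 2: ref 3 -> FAULT, frames=[6,4,3,-] (faults so far: 3)
  step 3: ref 6 -> HIT, frames=[6,4,3,-] (faults so far: 3)
  step 4: ref 5 -> FAULT, frames=[6,4,3,5] (faults so far: 4)
  step 5: ref 2 -> FAULT, evict 4, frames=[6,2,3,5] (faults so far: 5)
  step 6: ref 6 -> HIT, frames=[6,2,3,5] (faults so far: 5)
  step 7: ref 1 -> FAULT, evict 3, frames=[6,2,1,5] (faults so far: 6)
  step 8: ref 4 -> FAULT, evict 5, frames=[6,2,1,4] (faults so far: 7)
  step 9: ref 1 -> HIT, frames=[6,2,1,4] (faults so far: 7)
  step 10: ref 1 -> HIT, frames=[6,2,1,4] (faults so far: 7)
  step 11: ref 1 -> HIT, frames=[6,2,1,4] (faults so far: 7)
  step 12: ref 2 -> HIT, frames=[6,2,1,4] (faults so far: 7)
  LRU total faults: 7
--- Optimal ---
  step 0: ref 6 -> FAULT, frames=[6,-,-,-] (faults so far: 1)
  step 1: ref 4 -> FAULT, frames=[6,4,-,-] (faults so far: 2)
  step 2: ref 3 -> FAULT, frames=[6,4,3,-] (faults so far: 3)
  step 3: ref 6 -> HIT, frames=[6,4,3,-] (faults so far: 3)
  step 4: ref 5 -> FAULT, frames=[6,4,3,5] (faults so far: 4)
  step 5: ref 2 -> FAULT, evict 3, frames=[6,4,2,5] (faults so far: 5)
  step 6: ref 6 -> HIT, frames=[6,4,2,5] (faults so far: 5)
  step 7: ref 1 -> FAULT, evict 5, frames=[6,4,2,1] (faults so far: 6)
  step 8: ref 4 -> HIT, frames=[6,4,2,1] (faults so far: 6)
  step 9: ref 1 -> HIT, frames=[6,4,2,1] (faults so far: 6)
  step 10: ref 1 -> HIT, frames=[6,4,2,1] (faults so far: 6)
  step 11: ref 1 -> HIT, frames=[6,4,2,1] (faults so far: 6)
  step 12: ref 2 -> HIT, frames=[6,4,2,1] (faults so far: 6)
  Optimal total faults: 6

Answer: 8 7 6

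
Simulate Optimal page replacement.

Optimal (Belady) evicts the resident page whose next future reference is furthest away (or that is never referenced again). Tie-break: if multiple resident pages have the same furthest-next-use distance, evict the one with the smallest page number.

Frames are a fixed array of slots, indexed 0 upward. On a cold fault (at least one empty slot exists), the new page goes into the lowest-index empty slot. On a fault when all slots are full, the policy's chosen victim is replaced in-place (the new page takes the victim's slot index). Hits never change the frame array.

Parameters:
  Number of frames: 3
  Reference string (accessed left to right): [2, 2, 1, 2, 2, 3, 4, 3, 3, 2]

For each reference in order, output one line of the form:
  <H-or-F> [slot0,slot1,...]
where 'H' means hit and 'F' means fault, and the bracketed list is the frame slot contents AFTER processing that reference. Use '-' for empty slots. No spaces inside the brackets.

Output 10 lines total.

F [2,-,-]
H [2,-,-]
F [2,1,-]
H [2,1,-]
H [2,1,-]
F [2,1,3]
F [2,4,3]
H [2,4,3]
H [2,4,3]
H [2,4,3]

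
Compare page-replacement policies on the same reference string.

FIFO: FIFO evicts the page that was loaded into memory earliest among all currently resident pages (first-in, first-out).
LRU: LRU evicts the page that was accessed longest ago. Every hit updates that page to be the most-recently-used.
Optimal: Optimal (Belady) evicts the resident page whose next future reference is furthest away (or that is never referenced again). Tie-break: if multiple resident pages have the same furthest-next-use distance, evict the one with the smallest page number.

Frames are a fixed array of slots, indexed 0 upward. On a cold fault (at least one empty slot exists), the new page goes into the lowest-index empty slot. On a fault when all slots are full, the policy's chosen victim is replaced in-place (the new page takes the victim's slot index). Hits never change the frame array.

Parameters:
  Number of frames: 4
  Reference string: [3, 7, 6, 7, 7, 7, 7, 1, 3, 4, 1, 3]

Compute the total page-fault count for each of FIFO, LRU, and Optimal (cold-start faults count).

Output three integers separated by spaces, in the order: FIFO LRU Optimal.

Answer: 6 5 5

Derivation:
--- FIFO ---
  step 0: ref 3 -> FAULT, frames=[3,-,-,-] (faults so far: 1)
  step 1: ref 7 -> FAULT, frames=[3,7,-,-] (faults so far: 2)
  step 2: ref 6 -> FAULT, frames=[3,7,6,-] (faults so far: 3)
  step 3: ref 7 -> HIT, frames=[3,7,6,-] (faults so far: 3)
  step 4: ref 7 -> HIT, frames=[3,7,6,-] (faults so far: 3)
  step 5: ref 7 -> HIT, frames=[3,7,6,-] (faults so far: 3)
  step 6: ref 7 -> HIT, frames=[3,7,6,-] (faults so far: 3)
  step 7: ref 1 -> FAULT, frames=[3,7,6,1] (faults so far: 4)
  step 8: ref 3 -> HIT, frames=[3,7,6,1] (faults so far: 4)
  step 9: ref 4 -> FAULT, evict 3, frames=[4,7,6,1] (faults so far: 5)
  step 10: ref 1 -> HIT, frames=[4,7,6,1] (faults so far: 5)
  step 11: ref 3 -> FAULT, evict 7, frames=[4,3,6,1] (faults so far: 6)
  FIFO total faults: 6
--- LRU ---
  step 0: ref 3 -> FAULT, frames=[3,-,-,-] (faults so far: 1)
  step 1: ref 7 -> FAULT, frames=[3,7,-,-] (faults so far: 2)
  step 2: ref 6 -> FAULT, frames=[3,7,6,-] (faults so far: 3)
  step 3: ref 7 -> HIT, frames=[3,7,6,-] (faults so far: 3)
  step 4: ref 7 -> HIT, frames=[3,7,6,-] (faults so far: 3)
  step 5: ref 7 -> HIT, frames=[3,7,6,-] (faults so far: 3)
  step 6: ref 7 -> HIT, frames=[3,7,6,-] (faults so far: 3)
  step 7: ref 1 -> FAULT, frames=[3,7,6,1] (faults so far: 4)
  step 8: ref 3 -> HIT, frames=[3,7,6,1] (faults so far: 4)
  step 9: ref 4 -> FAULT, evict 6, frames=[3,7,4,1] (faults so far: 5)
  step 10: ref 1 -> HIT, frames=[3,7,4,1] (faults so far: 5)
  step 11: ref 3 -> HIT, frames=[3,7,4,1] (faults so far: 5)
  LRU total faults: 5
--- Optimal ---
  step 0: ref 3 -> FAULT, frames=[3,-,-,-] (faults so far: 1)
  step 1: ref 7 -> FAULT, frames=[3,7,-,-] (faults so far: 2)
  step 2: ref 6 -> FAULT, frames=[3,7,6,-] (faults so far: 3)
  step 3: ref 7 -> HIT, frames=[3,7,6,-] (faults so far: 3)
  step 4: ref 7 -> HIT, frames=[3,7,6,-] (faults so far: 3)
  step 5: ref 7 -> HIT, frames=[3,7,6,-] (faults so far: 3)
  step 6: ref 7 -> HIT, frames=[3,7,6,-] (faults so far: 3)
  step 7: ref 1 -> FAULT, frames=[3,7,6,1] (faults so far: 4)
  step 8: ref 3 -> HIT, frames=[3,7,6,1] (faults so far: 4)
  step 9: ref 4 -> FAULT, evict 6, frames=[3,7,4,1] (faults so far: 5)
  step 10: ref 1 -> HIT, frames=[3,7,4,1] (faults so far: 5)
  step 11: ref 3 -> HIT, frames=[3,7,4,1] (faults so far: 5)
  Optimal total faults: 5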